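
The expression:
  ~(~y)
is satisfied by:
  {y: True}


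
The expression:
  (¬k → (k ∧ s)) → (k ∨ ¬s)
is always true.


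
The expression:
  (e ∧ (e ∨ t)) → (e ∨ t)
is always true.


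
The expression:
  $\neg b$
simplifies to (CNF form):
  $\neg b$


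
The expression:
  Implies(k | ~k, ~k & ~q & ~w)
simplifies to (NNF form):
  ~k & ~q & ~w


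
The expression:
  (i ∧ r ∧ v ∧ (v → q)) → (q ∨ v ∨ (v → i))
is always true.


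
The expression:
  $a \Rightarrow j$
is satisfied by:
  {j: True, a: False}
  {a: False, j: False}
  {a: True, j: True}


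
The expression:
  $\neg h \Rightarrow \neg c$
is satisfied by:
  {h: True, c: False}
  {c: False, h: False}
  {c: True, h: True}


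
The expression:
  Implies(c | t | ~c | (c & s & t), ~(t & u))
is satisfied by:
  {u: False, t: False}
  {t: True, u: False}
  {u: True, t: False}


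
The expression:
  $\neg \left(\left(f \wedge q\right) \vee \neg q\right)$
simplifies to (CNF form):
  $q \wedge \neg f$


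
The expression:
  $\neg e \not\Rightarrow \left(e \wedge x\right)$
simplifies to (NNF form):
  $\neg e$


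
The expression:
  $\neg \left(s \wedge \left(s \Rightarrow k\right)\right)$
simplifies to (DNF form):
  $\neg k \vee \neg s$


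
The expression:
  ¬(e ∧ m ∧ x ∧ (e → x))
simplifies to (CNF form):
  ¬e ∨ ¬m ∨ ¬x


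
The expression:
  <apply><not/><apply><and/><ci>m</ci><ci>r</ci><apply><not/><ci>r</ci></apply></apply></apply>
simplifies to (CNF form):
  <true/>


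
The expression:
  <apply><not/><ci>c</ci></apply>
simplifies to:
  <apply><not/><ci>c</ci></apply>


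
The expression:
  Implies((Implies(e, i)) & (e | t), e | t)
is always true.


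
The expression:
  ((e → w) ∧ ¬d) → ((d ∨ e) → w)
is always true.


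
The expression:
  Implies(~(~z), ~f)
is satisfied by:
  {z: False, f: False}
  {f: True, z: False}
  {z: True, f: False}


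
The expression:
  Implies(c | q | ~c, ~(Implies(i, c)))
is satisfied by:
  {i: True, c: False}


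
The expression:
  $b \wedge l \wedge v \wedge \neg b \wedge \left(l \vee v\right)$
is never true.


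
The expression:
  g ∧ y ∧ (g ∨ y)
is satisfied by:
  {g: True, y: True}


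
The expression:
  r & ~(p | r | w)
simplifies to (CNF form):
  False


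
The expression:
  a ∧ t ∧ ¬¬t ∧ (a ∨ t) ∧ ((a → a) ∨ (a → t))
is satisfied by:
  {t: True, a: True}


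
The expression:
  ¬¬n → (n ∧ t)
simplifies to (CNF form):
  t ∨ ¬n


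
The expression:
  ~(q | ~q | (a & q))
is never true.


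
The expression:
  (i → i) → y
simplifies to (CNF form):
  y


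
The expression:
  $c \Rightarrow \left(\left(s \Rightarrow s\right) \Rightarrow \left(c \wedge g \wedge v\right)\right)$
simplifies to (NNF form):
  $\left(g \wedge v\right) \vee \neg c$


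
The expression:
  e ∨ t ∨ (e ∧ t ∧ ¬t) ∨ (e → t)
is always true.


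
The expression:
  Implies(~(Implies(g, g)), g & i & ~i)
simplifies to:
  True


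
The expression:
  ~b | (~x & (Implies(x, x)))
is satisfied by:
  {x: False, b: False}
  {b: True, x: False}
  {x: True, b: False}


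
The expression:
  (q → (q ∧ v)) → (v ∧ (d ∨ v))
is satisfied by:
  {q: True, v: True}
  {q: True, v: False}
  {v: True, q: False}


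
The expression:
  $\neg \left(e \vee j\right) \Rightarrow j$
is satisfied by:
  {e: True, j: True}
  {e: True, j: False}
  {j: True, e: False}


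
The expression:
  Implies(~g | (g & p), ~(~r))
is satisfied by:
  {r: True, g: True, p: False}
  {r: True, g: False, p: False}
  {r: True, p: True, g: True}
  {r: True, p: True, g: False}
  {g: True, p: False, r: False}


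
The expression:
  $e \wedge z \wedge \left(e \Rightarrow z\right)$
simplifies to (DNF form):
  $e \wedge z$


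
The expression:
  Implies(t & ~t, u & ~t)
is always true.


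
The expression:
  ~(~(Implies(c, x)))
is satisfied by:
  {x: True, c: False}
  {c: False, x: False}
  {c: True, x: True}


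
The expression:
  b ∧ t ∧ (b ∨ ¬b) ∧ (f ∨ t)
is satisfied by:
  {t: True, b: True}


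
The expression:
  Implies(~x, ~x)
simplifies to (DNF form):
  True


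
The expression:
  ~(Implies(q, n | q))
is never true.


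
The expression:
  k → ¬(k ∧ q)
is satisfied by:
  {k: False, q: False}
  {q: True, k: False}
  {k: True, q: False}


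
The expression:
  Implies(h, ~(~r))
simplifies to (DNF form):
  r | ~h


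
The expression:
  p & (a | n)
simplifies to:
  p & (a | n)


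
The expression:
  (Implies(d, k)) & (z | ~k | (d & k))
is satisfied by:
  {z: True, d: False, k: False}
  {z: False, d: False, k: False}
  {k: True, z: True, d: False}
  {d: True, k: True, z: True}
  {d: True, k: True, z: False}


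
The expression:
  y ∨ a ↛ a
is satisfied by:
  {y: True}


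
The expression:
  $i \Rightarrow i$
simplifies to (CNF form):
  $\text{True}$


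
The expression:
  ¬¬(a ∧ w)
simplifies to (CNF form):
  a ∧ w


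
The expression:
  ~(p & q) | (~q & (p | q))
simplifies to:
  ~p | ~q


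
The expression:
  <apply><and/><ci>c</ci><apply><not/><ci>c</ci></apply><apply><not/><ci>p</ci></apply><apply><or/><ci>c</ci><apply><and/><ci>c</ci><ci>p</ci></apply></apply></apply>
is never true.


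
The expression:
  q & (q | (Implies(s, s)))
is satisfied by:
  {q: True}


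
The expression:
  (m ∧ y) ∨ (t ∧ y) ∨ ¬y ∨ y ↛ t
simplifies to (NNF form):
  True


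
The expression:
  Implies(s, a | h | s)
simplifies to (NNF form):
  True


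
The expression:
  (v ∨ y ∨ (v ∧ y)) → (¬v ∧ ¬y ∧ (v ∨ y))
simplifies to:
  ¬v ∧ ¬y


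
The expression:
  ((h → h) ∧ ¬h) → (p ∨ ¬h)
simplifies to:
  True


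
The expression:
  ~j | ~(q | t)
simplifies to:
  ~j | (~q & ~t)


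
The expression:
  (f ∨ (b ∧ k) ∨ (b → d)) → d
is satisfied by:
  {d: True, b: True, f: False, k: False}
  {d: True, b: False, f: False, k: False}
  {d: True, k: True, b: True, f: False}
  {d: True, k: True, b: False, f: False}
  {d: True, f: True, b: True, k: False}
  {d: True, f: True, b: False, k: False}
  {d: True, f: True, k: True, b: True}
  {d: True, f: True, k: True, b: False}
  {b: True, d: False, f: False, k: False}


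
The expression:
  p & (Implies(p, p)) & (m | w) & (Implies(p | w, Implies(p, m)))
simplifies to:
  m & p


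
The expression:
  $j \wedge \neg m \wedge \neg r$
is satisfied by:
  {j: True, r: False, m: False}


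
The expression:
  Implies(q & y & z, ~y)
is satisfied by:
  {q: False, z: False, y: False}
  {y: True, q: False, z: False}
  {z: True, q: False, y: False}
  {y: True, z: True, q: False}
  {q: True, y: False, z: False}
  {y: True, q: True, z: False}
  {z: True, q: True, y: False}


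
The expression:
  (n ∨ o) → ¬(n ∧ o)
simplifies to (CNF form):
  ¬n ∨ ¬o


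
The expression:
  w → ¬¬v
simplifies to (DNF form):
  v ∨ ¬w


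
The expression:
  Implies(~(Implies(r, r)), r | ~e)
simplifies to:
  True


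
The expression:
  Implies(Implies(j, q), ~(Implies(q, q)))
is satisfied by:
  {j: True, q: False}


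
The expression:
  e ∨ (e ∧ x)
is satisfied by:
  {e: True}


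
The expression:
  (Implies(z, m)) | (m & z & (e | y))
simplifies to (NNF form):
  m | ~z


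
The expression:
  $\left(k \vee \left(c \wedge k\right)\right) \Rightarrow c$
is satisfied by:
  {c: True, k: False}
  {k: False, c: False}
  {k: True, c: True}


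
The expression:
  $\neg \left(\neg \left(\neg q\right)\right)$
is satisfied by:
  {q: False}


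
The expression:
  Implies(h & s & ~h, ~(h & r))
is always true.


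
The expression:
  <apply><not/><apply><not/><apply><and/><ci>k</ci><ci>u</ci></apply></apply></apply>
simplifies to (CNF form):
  <apply><and/><ci>k</ci><ci>u</ci></apply>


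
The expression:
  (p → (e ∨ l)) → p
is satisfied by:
  {p: True}


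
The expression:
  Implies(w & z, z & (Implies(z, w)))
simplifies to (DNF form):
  True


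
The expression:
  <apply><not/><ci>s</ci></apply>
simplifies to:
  <apply><not/><ci>s</ci></apply>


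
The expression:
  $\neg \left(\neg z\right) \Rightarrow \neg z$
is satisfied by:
  {z: False}


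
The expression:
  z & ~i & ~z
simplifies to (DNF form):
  False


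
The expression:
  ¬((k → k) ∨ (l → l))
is never true.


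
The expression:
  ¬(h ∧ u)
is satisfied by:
  {h: False, u: False}
  {u: True, h: False}
  {h: True, u: False}


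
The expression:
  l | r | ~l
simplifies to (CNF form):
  True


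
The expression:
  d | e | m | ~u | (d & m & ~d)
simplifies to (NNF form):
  d | e | m | ~u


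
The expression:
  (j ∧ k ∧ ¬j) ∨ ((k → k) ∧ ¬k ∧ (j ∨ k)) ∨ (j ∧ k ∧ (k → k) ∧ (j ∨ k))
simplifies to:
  j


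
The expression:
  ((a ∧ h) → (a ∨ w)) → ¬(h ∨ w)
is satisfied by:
  {w: False, h: False}


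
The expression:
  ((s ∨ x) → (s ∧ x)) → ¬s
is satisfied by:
  {s: False, x: False}
  {x: True, s: False}
  {s: True, x: False}


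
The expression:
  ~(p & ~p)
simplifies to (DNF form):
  True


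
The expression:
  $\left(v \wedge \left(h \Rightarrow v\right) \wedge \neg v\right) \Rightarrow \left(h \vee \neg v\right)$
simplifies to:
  $\text{True}$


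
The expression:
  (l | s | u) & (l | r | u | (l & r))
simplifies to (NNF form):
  l | u | (r & s)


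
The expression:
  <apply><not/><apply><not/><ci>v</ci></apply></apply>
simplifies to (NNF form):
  <ci>v</ci>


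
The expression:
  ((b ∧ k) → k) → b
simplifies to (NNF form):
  b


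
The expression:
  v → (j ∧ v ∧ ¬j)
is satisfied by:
  {v: False}


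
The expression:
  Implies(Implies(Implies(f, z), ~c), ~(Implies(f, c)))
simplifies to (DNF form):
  (f & z) | (c & ~f) | (f & ~c)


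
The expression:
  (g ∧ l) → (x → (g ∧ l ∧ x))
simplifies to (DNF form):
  True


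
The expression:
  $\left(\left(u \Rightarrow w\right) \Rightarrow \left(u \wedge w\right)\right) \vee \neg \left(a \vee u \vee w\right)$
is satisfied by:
  {u: True, w: False, a: False}
  {a: True, u: True, w: False}
  {u: True, w: True, a: False}
  {a: True, u: True, w: True}
  {a: False, w: False, u: False}


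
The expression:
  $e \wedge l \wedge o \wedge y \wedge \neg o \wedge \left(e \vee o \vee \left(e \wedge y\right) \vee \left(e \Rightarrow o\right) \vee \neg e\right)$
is never true.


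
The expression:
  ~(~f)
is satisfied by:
  {f: True}


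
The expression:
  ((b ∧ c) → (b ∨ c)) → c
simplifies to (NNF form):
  c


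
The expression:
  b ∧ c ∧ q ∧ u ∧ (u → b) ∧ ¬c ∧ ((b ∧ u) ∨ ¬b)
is never true.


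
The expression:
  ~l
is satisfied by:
  {l: False}


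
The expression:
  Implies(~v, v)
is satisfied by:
  {v: True}


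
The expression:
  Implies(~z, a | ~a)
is always true.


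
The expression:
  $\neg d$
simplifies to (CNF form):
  $\neg d$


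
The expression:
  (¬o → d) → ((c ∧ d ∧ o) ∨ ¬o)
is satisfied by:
  {c: True, d: True, o: False}
  {c: True, d: False, o: False}
  {d: True, c: False, o: False}
  {c: False, d: False, o: False}
  {c: True, o: True, d: True}


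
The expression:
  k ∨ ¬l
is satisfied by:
  {k: True, l: False}
  {l: False, k: False}
  {l: True, k: True}


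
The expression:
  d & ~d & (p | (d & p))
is never true.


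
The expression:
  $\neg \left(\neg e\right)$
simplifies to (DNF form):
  $e$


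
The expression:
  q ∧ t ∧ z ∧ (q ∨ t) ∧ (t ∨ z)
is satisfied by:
  {t: True, z: True, q: True}


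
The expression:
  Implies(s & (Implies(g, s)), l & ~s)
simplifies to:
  ~s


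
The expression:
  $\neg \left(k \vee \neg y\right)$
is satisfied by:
  {y: True, k: False}


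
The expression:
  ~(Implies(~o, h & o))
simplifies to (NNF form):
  ~o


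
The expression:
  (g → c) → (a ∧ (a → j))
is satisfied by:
  {g: True, j: True, a: True, c: False}
  {g: True, j: True, a: False, c: False}
  {g: True, a: True, c: False, j: False}
  {g: True, a: False, c: False, j: False}
  {j: True, a: True, c: False, g: False}
  {g: True, j: True, c: True, a: True}
  {j: True, c: True, a: True, g: False}


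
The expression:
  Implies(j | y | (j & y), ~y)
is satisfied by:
  {y: False}


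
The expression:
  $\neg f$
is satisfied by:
  {f: False}


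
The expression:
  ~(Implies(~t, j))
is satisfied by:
  {t: False, j: False}


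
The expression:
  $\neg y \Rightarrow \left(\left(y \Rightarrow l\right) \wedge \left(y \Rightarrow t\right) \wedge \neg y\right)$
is always true.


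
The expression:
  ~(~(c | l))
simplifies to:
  c | l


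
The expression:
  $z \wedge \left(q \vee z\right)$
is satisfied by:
  {z: True}


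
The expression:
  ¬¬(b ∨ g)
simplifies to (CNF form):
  b ∨ g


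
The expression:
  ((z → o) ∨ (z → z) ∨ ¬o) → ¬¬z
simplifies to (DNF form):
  z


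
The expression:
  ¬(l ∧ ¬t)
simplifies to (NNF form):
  t ∨ ¬l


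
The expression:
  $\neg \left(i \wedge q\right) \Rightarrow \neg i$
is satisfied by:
  {q: True, i: False}
  {i: False, q: False}
  {i: True, q: True}


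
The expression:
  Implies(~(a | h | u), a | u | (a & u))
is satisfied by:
  {a: True, u: True, h: True}
  {a: True, u: True, h: False}
  {a: True, h: True, u: False}
  {a: True, h: False, u: False}
  {u: True, h: True, a: False}
  {u: True, h: False, a: False}
  {h: True, u: False, a: False}


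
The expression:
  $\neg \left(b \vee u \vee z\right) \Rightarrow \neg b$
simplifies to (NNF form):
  $\text{True}$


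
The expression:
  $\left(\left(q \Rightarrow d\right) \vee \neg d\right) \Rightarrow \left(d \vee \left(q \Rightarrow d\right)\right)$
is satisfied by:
  {d: True, q: False}
  {q: False, d: False}
  {q: True, d: True}


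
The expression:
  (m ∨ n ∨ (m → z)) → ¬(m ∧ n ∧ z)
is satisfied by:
  {m: False, z: False, n: False}
  {n: True, m: False, z: False}
  {z: True, m: False, n: False}
  {n: True, z: True, m: False}
  {m: True, n: False, z: False}
  {n: True, m: True, z: False}
  {z: True, m: True, n: False}


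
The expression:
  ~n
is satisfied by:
  {n: False}


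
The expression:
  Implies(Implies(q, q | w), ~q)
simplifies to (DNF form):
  ~q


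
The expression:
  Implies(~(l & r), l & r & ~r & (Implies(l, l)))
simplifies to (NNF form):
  l & r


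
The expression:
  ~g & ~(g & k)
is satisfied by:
  {g: False}


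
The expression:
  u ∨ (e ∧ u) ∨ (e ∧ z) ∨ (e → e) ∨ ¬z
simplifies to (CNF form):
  True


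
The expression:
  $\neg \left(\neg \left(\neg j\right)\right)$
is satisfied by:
  {j: False}


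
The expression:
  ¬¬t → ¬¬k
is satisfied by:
  {k: True, t: False}
  {t: False, k: False}
  {t: True, k: True}


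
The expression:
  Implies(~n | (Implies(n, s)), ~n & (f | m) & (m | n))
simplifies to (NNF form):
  (m & ~n) | (n & ~s)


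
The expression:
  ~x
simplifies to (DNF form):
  ~x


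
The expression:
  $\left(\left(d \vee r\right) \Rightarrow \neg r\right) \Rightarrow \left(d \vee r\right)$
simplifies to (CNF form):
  $d \vee r$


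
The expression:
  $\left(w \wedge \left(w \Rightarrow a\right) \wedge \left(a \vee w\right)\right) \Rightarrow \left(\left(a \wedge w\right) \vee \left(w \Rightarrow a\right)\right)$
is always true.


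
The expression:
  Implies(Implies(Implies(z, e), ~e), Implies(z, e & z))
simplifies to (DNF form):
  e | ~z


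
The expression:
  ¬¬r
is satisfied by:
  {r: True}


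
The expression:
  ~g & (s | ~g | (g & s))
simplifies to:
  ~g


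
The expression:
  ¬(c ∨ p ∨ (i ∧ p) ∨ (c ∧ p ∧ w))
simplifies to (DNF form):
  ¬c ∧ ¬p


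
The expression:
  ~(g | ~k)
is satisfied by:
  {k: True, g: False}


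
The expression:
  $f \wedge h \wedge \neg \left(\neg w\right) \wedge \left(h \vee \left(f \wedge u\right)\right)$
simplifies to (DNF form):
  $f \wedge h \wedge w$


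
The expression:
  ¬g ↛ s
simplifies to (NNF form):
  s ∨ ¬g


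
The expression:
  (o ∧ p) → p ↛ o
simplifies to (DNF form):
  ¬o ∨ ¬p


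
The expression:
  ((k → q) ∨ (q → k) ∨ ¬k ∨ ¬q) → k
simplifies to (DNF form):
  k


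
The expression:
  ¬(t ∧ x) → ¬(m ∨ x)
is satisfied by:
  {t: True, m: False, x: False}
  {t: False, m: False, x: False}
  {x: True, t: True, m: False}
  {x: True, m: True, t: True}


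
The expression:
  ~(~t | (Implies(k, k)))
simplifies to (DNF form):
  False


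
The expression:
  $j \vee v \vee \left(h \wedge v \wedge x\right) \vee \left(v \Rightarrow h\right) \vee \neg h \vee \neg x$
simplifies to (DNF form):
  $\text{True}$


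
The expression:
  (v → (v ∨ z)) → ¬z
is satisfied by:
  {z: False}


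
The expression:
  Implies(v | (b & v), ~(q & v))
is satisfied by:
  {v: False, q: False}
  {q: True, v: False}
  {v: True, q: False}


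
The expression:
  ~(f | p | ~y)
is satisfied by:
  {y: True, p: False, f: False}


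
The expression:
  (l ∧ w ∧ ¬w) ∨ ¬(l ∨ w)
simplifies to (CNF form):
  ¬l ∧ ¬w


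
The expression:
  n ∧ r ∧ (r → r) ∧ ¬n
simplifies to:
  False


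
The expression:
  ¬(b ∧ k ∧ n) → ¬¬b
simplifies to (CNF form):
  b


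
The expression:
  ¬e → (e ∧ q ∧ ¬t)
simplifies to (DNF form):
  e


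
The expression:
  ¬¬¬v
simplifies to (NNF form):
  ¬v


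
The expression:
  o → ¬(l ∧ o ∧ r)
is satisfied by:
  {l: False, o: False, r: False}
  {r: True, l: False, o: False}
  {o: True, l: False, r: False}
  {r: True, o: True, l: False}
  {l: True, r: False, o: False}
  {r: True, l: True, o: False}
  {o: True, l: True, r: False}


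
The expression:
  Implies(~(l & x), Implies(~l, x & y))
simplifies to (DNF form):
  l | (x & y)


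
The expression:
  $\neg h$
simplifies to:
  $\neg h$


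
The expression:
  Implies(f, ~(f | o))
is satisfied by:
  {f: False}


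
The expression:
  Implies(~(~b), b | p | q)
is always true.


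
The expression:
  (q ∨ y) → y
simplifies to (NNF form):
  y ∨ ¬q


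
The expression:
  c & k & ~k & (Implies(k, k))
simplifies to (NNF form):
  False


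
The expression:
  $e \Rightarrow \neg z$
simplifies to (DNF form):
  $\neg e \vee \neg z$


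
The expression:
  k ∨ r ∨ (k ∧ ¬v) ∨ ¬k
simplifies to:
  True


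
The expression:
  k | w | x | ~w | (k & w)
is always true.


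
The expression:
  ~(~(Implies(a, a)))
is always true.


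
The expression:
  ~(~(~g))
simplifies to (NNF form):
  ~g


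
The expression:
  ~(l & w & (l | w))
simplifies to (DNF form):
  ~l | ~w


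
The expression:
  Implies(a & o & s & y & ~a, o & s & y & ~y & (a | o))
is always true.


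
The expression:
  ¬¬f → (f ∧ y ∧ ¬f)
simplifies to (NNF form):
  ¬f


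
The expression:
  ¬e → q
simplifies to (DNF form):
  e ∨ q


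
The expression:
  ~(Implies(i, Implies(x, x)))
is never true.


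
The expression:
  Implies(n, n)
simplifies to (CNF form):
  True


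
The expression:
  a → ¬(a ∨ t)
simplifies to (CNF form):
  ¬a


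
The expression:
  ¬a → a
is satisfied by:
  {a: True}


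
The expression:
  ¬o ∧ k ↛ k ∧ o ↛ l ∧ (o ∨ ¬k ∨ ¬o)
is never true.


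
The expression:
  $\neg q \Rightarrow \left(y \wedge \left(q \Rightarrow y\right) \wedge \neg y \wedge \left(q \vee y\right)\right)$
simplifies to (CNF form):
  $q$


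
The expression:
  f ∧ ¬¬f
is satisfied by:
  {f: True}


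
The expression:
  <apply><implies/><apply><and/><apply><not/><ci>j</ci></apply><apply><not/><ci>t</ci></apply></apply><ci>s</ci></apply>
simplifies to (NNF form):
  <apply><or/><ci>j</ci><ci>s</ci><ci>t</ci></apply>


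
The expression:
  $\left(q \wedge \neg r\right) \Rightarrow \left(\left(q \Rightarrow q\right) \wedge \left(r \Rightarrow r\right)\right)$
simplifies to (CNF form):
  $\text{True}$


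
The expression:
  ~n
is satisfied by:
  {n: False}


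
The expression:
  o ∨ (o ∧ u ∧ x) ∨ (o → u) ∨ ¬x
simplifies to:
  True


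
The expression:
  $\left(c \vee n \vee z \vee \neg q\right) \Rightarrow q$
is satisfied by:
  {q: True}


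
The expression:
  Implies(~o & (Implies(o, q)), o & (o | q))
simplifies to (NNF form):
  o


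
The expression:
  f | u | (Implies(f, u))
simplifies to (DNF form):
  True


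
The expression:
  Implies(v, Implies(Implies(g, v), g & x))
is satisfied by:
  {x: True, g: True, v: False}
  {x: True, g: False, v: False}
  {g: True, x: False, v: False}
  {x: False, g: False, v: False}
  {x: True, v: True, g: True}


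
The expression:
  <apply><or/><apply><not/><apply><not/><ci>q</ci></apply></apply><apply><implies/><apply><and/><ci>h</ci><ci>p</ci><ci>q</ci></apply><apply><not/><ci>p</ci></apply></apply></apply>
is always true.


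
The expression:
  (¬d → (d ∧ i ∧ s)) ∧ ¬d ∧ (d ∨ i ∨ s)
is never true.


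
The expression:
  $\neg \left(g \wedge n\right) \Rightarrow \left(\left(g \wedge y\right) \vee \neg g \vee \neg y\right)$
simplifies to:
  $\text{True}$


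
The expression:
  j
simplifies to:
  j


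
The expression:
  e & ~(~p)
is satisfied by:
  {p: True, e: True}


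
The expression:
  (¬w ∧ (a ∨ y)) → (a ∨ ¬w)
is always true.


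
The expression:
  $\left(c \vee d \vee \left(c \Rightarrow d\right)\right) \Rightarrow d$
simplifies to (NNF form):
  $d$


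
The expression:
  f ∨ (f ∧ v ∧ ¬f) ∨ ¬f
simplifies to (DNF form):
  True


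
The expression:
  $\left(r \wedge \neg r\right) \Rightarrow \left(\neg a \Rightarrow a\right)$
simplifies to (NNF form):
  $\text{True}$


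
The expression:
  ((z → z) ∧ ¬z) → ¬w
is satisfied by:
  {z: True, w: False}
  {w: False, z: False}
  {w: True, z: True}


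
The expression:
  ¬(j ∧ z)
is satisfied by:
  {z: False, j: False}
  {j: True, z: False}
  {z: True, j: False}


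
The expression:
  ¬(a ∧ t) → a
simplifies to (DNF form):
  a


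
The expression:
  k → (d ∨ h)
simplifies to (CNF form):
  d ∨ h ∨ ¬k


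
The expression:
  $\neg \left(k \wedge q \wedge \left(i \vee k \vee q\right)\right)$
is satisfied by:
  {k: False, q: False}
  {q: True, k: False}
  {k: True, q: False}


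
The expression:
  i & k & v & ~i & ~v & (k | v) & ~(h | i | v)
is never true.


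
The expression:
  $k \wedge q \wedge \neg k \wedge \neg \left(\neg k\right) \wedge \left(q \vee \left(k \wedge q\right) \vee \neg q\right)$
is never true.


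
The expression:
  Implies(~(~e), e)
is always true.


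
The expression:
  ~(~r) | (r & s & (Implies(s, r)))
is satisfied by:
  {r: True}


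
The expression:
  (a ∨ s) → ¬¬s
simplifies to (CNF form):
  s ∨ ¬a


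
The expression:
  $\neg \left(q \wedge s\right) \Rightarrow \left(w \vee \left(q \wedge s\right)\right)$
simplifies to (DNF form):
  $w \vee \left(q \wedge s\right)$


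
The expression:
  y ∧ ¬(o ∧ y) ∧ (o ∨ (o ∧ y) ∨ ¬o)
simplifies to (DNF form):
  y ∧ ¬o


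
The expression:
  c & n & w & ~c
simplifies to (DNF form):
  False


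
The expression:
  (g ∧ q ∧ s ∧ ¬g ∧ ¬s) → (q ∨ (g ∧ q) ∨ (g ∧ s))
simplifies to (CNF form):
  True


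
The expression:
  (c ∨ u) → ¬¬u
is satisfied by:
  {u: True, c: False}
  {c: False, u: False}
  {c: True, u: True}


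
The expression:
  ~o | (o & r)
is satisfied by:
  {r: True, o: False}
  {o: False, r: False}
  {o: True, r: True}


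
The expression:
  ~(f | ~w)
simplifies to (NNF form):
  w & ~f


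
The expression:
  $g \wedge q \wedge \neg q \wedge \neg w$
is never true.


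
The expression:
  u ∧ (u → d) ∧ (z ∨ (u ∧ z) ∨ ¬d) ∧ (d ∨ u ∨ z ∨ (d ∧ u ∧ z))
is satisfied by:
  {z: True, u: True, d: True}


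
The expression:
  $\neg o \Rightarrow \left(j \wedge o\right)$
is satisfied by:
  {o: True}


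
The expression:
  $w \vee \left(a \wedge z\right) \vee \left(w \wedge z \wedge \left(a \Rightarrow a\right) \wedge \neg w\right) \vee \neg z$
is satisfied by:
  {a: True, w: True, z: False}
  {a: True, w: False, z: False}
  {w: True, a: False, z: False}
  {a: False, w: False, z: False}
  {a: True, z: True, w: True}
  {a: True, z: True, w: False}
  {z: True, w: True, a: False}


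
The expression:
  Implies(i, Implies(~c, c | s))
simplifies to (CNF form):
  c | s | ~i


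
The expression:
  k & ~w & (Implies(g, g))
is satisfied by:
  {k: True, w: False}


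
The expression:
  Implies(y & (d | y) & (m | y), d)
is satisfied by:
  {d: True, y: False}
  {y: False, d: False}
  {y: True, d: True}


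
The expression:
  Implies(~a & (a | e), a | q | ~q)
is always true.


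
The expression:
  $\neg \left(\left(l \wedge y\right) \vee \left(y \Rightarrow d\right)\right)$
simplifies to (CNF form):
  $y \wedge \neg d \wedge \neg l$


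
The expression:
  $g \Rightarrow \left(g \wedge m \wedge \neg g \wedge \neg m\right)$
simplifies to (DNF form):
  $\neg g$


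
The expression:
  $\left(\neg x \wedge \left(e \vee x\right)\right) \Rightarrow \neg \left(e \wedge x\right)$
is always true.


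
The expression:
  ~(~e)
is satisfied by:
  {e: True}


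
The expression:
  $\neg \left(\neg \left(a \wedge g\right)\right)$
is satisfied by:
  {a: True, g: True}


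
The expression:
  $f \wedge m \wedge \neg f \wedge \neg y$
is never true.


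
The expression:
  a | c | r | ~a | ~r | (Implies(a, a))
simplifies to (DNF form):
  True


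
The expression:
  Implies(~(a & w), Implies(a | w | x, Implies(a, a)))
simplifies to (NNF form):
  True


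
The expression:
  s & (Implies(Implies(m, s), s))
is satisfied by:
  {s: True}


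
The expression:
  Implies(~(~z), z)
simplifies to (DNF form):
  True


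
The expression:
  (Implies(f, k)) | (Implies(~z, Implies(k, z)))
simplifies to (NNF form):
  True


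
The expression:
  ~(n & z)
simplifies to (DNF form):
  ~n | ~z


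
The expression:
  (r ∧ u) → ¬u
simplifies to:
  ¬r ∨ ¬u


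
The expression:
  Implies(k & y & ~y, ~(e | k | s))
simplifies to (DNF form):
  True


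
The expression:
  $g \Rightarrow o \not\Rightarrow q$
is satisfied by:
  {o: True, q: False, g: False}
  {q: False, g: False, o: False}
  {o: True, q: True, g: False}
  {q: True, o: False, g: False}
  {g: True, o: True, q: False}


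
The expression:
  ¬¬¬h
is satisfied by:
  {h: False}


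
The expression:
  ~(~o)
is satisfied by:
  {o: True}


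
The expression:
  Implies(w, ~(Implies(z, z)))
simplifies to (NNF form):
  ~w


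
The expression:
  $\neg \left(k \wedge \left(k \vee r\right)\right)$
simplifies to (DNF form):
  $\neg k$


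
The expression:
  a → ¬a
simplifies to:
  ¬a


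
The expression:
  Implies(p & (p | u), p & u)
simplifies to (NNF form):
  u | ~p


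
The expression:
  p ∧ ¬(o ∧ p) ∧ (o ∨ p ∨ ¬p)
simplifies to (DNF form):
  p ∧ ¬o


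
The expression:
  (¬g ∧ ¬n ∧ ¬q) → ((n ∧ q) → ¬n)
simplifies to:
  True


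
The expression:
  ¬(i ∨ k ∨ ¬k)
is never true.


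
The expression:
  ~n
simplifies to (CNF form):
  ~n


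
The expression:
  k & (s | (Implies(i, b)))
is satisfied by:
  {b: True, s: True, k: True, i: False}
  {b: True, k: True, s: False, i: False}
  {s: True, k: True, b: False, i: False}
  {k: True, b: False, s: False, i: False}
  {i: True, b: True, k: True, s: True}
  {i: True, b: True, k: True, s: False}
  {i: True, k: True, s: True, b: False}


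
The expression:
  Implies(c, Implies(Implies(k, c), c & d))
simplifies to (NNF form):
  d | ~c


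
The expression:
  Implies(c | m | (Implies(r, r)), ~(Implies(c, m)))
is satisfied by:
  {c: True, m: False}


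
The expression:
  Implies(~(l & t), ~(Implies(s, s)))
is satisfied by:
  {t: True, l: True}


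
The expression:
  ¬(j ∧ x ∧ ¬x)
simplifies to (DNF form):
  True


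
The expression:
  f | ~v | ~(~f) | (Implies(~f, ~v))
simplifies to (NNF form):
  f | ~v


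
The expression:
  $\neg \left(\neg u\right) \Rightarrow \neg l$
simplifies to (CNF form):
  $\neg l \vee \neg u$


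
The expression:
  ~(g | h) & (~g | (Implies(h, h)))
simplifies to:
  ~g & ~h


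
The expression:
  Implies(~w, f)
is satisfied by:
  {w: True, f: True}
  {w: True, f: False}
  {f: True, w: False}


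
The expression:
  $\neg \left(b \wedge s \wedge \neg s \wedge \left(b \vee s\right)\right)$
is always true.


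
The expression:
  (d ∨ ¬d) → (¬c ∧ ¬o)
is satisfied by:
  {o: False, c: False}


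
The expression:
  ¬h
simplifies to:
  ¬h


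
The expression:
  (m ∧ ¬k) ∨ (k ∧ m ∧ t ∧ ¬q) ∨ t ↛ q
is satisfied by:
  {t: True, m: True, q: False, k: False}
  {t: True, m: False, q: False, k: False}
  {m: True, t: False, q: False, k: False}
  {t: True, k: True, m: True, q: False}
  {t: True, k: True, m: False, q: False}
  {t: True, q: True, m: True, k: False}
  {q: True, m: True, k: False, t: False}


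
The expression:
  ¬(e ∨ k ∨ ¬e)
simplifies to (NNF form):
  False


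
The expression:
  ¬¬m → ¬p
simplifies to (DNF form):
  ¬m ∨ ¬p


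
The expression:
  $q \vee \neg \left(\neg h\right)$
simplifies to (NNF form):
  $h \vee q$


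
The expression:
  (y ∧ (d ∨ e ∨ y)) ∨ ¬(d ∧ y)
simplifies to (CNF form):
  True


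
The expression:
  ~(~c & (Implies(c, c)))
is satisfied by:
  {c: True}


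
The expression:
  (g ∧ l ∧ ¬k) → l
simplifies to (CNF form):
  True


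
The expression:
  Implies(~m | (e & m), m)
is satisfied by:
  {m: True}


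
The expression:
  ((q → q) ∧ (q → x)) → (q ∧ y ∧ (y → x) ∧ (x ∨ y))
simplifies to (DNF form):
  (q ∧ y) ∨ (q ∧ ¬x)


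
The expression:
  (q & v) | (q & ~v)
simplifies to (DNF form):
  q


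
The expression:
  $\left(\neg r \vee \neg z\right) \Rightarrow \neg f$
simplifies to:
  $\left(r \wedge z\right) \vee \neg f$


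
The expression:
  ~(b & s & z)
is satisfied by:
  {s: False, z: False, b: False}
  {b: True, s: False, z: False}
  {z: True, s: False, b: False}
  {b: True, z: True, s: False}
  {s: True, b: False, z: False}
  {b: True, s: True, z: False}
  {z: True, s: True, b: False}


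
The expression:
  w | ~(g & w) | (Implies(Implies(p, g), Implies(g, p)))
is always true.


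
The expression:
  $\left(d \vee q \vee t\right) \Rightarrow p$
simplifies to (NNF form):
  $p \vee \left(\neg d \wedge \neg q \wedge \neg t\right)$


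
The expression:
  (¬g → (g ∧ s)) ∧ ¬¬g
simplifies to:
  g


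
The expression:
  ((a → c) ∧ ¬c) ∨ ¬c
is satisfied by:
  {c: False}


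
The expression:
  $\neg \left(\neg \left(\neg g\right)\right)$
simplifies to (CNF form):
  $\neg g$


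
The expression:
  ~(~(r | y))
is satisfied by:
  {r: True, y: True}
  {r: True, y: False}
  {y: True, r: False}


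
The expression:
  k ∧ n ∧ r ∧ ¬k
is never true.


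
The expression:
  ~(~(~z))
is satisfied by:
  {z: False}


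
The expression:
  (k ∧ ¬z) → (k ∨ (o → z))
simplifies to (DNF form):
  True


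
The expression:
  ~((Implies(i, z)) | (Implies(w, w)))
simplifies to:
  False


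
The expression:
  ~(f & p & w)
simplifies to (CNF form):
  ~f | ~p | ~w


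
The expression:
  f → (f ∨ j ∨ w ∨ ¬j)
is always true.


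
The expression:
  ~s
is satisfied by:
  {s: False}


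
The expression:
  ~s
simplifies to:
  ~s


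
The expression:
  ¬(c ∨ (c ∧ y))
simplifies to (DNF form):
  ¬c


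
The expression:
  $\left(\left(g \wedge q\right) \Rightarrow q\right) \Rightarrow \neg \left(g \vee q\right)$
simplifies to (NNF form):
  $\neg g \wedge \neg q$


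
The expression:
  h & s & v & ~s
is never true.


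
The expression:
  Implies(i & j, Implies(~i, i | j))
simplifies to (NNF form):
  True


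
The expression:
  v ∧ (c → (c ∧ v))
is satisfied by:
  {v: True}


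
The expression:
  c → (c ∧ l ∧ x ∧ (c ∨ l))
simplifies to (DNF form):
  (l ∧ x) ∨ ¬c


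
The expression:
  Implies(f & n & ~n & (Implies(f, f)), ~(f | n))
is always true.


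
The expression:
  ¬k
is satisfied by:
  {k: False}


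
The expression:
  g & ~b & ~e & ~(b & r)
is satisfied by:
  {g: True, e: False, b: False}


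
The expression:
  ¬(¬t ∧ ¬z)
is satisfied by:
  {t: True, z: True}
  {t: True, z: False}
  {z: True, t: False}


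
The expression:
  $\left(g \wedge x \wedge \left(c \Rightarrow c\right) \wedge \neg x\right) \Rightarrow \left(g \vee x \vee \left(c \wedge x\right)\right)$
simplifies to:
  $\text{True}$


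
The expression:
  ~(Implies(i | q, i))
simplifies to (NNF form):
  q & ~i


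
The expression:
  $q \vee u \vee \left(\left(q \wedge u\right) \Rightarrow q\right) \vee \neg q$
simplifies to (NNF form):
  $\text{True}$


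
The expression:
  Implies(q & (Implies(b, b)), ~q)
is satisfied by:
  {q: False}


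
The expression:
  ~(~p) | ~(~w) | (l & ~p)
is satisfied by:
  {p: True, l: True, w: True}
  {p: True, l: True, w: False}
  {p: True, w: True, l: False}
  {p: True, w: False, l: False}
  {l: True, w: True, p: False}
  {l: True, w: False, p: False}
  {w: True, l: False, p: False}


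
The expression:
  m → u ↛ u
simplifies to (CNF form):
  ¬m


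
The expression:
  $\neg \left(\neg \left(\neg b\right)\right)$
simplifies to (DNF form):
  $\neg b$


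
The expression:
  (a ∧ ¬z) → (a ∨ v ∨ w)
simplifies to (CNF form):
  True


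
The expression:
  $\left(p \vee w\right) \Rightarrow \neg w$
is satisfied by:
  {w: False}


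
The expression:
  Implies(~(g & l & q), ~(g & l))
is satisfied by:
  {q: True, l: False, g: False}
  {l: False, g: False, q: False}
  {g: True, q: True, l: False}
  {g: True, l: False, q: False}
  {q: True, l: True, g: False}
  {l: True, q: False, g: False}
  {g: True, l: True, q: True}


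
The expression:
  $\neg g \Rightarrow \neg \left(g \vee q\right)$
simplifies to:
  $g \vee \neg q$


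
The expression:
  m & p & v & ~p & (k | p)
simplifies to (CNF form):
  False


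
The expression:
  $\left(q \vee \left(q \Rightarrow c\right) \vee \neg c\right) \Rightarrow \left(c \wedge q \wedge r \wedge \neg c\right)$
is never true.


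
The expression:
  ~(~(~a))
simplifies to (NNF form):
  ~a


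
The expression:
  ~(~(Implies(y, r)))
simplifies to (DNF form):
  r | ~y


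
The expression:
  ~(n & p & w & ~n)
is always true.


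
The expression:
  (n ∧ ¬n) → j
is always true.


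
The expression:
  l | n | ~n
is always true.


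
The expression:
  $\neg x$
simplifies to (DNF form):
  $\neg x$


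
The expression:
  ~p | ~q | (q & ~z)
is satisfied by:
  {p: False, z: False, q: False}
  {q: True, p: False, z: False}
  {z: True, p: False, q: False}
  {q: True, z: True, p: False}
  {p: True, q: False, z: False}
  {q: True, p: True, z: False}
  {z: True, p: True, q: False}


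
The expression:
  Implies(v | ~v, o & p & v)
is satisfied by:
  {p: True, o: True, v: True}


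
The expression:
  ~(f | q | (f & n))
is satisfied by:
  {q: False, f: False}


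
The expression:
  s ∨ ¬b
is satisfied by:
  {s: True, b: False}
  {b: False, s: False}
  {b: True, s: True}


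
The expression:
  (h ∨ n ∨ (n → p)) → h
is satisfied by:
  {h: True}


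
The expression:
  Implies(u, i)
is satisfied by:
  {i: True, u: False}
  {u: False, i: False}
  {u: True, i: True}


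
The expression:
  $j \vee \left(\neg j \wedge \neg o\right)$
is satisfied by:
  {j: True, o: False}
  {o: False, j: False}
  {o: True, j: True}


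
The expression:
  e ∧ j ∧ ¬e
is never true.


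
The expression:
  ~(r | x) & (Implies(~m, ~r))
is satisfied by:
  {x: False, r: False}


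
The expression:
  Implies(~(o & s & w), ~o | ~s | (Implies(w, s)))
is always true.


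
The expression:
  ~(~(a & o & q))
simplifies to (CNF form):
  a & o & q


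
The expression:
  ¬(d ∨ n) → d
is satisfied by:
  {n: True, d: True}
  {n: True, d: False}
  {d: True, n: False}


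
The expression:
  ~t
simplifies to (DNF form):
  ~t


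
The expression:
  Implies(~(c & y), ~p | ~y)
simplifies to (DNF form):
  c | ~p | ~y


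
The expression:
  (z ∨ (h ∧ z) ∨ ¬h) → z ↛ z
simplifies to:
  h ∧ ¬z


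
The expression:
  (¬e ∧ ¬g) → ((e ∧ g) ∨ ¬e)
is always true.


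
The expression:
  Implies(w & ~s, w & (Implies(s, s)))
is always true.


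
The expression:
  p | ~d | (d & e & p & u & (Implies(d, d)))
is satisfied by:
  {p: True, d: False}
  {d: False, p: False}
  {d: True, p: True}


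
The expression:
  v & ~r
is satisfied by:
  {v: True, r: False}


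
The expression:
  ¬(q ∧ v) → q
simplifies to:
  q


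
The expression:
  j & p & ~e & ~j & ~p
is never true.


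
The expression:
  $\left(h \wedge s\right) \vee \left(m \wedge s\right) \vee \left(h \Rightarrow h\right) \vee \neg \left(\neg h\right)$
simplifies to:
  $\text{True}$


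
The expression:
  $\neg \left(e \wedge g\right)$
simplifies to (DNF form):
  $\neg e \vee \neg g$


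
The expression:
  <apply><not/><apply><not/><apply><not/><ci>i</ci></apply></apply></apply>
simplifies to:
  <apply><not/><ci>i</ci></apply>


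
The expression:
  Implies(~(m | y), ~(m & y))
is always true.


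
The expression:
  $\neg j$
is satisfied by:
  {j: False}


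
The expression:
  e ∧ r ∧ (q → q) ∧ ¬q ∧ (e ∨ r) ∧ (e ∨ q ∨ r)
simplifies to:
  e ∧ r ∧ ¬q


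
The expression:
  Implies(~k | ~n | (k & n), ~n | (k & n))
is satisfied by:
  {k: True, n: False}
  {n: False, k: False}
  {n: True, k: True}


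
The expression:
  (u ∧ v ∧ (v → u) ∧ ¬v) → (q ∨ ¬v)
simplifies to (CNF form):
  True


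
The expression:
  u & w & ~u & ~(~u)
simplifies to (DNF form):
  False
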